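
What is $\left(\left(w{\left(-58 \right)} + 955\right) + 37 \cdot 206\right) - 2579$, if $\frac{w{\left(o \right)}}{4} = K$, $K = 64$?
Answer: $6254$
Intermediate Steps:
$w{\left(o \right)} = 256$ ($w{\left(o \right)} = 4 \cdot 64 = 256$)
$\left(\left(w{\left(-58 \right)} + 955\right) + 37 \cdot 206\right) - 2579 = \left(\left(256 + 955\right) + 37 \cdot 206\right) - 2579 = \left(1211 + 7622\right) - 2579 = 8833 - 2579 = 6254$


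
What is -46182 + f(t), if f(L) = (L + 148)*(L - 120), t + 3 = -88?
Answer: -58209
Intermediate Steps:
t = -91 (t = -3 - 88 = -91)
f(L) = (-120 + L)*(148 + L) (f(L) = (148 + L)*(-120 + L) = (-120 + L)*(148 + L))
-46182 + f(t) = -46182 + (-17760 + (-91)² + 28*(-91)) = -46182 + (-17760 + 8281 - 2548) = -46182 - 12027 = -58209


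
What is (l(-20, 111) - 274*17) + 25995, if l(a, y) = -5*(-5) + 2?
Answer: 21364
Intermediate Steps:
l(a, y) = 27 (l(a, y) = 25 + 2 = 27)
(l(-20, 111) - 274*17) + 25995 = (27 - 274*17) + 25995 = (27 - 4658) + 25995 = -4631 + 25995 = 21364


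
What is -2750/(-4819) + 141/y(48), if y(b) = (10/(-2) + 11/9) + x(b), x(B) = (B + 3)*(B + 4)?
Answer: 71658811/114856046 ≈ 0.62390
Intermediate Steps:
x(B) = (3 + B)*(4 + B)
y(b) = 74/9 + b² + 7*b (y(b) = (10/(-2) + 11/9) + (12 + b² + 7*b) = (10*(-½) + 11*(⅑)) + (12 + b² + 7*b) = (-5 + 11/9) + (12 + b² + 7*b) = -34/9 + (12 + b² + 7*b) = 74/9 + b² + 7*b)
-2750/(-4819) + 141/y(48) = -2750/(-4819) + 141/(74/9 + 48² + 7*48) = -2750*(-1/4819) + 141/(74/9 + 2304 + 336) = 2750/4819 + 141/(23834/9) = 2750/4819 + 141*(9/23834) = 2750/4819 + 1269/23834 = 71658811/114856046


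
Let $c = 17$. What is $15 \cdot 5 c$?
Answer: $1275$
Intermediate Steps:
$15 \cdot 5 c = 15 \cdot 5 \cdot 17 = 75 \cdot 17 = 1275$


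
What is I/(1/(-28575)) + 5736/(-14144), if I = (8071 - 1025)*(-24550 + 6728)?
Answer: 6344064326526483/1768 ≈ 3.5883e+12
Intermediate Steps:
I = -125573812 (I = 7046*(-17822) = -125573812)
I/(1/(-28575)) + 5736/(-14144) = -125573812/(1/(-28575)) + 5736/(-14144) = -125573812/(-1/28575) + 5736*(-1/14144) = -125573812*(-28575) - 717/1768 = 3588271677900 - 717/1768 = 6344064326526483/1768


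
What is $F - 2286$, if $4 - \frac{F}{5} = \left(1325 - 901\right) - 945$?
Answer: $339$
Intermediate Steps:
$F = 2625$ ($F = 20 - 5 \left(\left(1325 - 901\right) - 945\right) = 20 - 5 \left(424 - 945\right) = 20 - -2605 = 20 + 2605 = 2625$)
$F - 2286 = 2625 - 2286 = 339$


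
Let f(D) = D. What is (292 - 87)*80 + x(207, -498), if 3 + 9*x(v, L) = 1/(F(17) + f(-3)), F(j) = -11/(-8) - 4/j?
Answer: 37341905/2277 ≈ 16400.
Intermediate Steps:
F(j) = 11/8 - 4/j (F(j) = -11*(-⅛) - 4/j = 11/8 - 4/j)
x(v, L) = -895/2277 (x(v, L) = -⅓ + 1/(9*((11/8 - 4/17) - 3)) = -⅓ + 1/(9*(155/136 - 3)) = -⅓ + 1/(9*(-253/136)) = -⅓ + (⅑)*(-136/253) = -⅓ - 136/2277 = -895/2277)
(292 - 87)*80 + x(207, -498) = (292 - 87)*80 - 895/2277 = 205*80 - 895/2277 = 16400 - 895/2277 = 37341905/2277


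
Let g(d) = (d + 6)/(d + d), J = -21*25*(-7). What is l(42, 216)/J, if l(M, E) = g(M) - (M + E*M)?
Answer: -63794/25725 ≈ -2.4798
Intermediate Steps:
J = 3675 (J = -525*(-7) = 3675)
g(d) = (6 + d)/(2*d) (g(d) = (6 + d)/((2*d)) = (6 + d)*(1/(2*d)) = (6 + d)/(2*d))
l(M, E) = -M + (6 + M)/(2*M) - E*M (l(M, E) = (6 + M)/(2*M) - (M + E*M) = (6 + M)/(2*M) + (-M - E*M) = -M + (6 + M)/(2*M) - E*M)
l(42, 216)/J = (½ - 1*42 + 3/42 - 1*216*42)/3675 = (½ - 42 + 3*(1/42) - 9072)*(1/3675) = (½ - 42 + 1/14 - 9072)*(1/3675) = -63794/7*1/3675 = -63794/25725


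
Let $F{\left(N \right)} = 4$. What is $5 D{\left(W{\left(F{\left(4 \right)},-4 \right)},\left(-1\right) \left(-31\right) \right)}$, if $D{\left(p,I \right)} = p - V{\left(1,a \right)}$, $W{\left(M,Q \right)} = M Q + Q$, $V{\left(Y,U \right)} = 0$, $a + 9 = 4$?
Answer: $-100$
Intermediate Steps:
$a = -5$ ($a = -9 + 4 = -5$)
$W{\left(M,Q \right)} = Q + M Q$
$D{\left(p,I \right)} = p$ ($D{\left(p,I \right)} = p - 0 = p + 0 = p$)
$5 D{\left(W{\left(F{\left(4 \right)},-4 \right)},\left(-1\right) \left(-31\right) \right)} = 5 \left(- 4 \left(1 + 4\right)\right) = 5 \left(\left(-4\right) 5\right) = 5 \left(-20\right) = -100$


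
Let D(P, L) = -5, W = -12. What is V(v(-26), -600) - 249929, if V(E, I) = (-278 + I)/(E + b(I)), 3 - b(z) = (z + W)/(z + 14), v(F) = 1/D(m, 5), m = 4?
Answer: -322051829/1286 ≈ -2.5043e+5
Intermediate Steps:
v(F) = -1/5 (v(F) = 1/(-5) = -1/5)
b(z) = 3 - (-12 + z)/(14 + z) (b(z) = 3 - (z - 12)/(z + 14) = 3 - (-12 + z)/(14 + z))
V(E, I) = (-278 + I)/(E + 2*(27 + I)/(14 + I))
V(v(-26), -600) - 249929 = (-278 - 600)*(14 - 600)/(54 + 2*(-600) - (14 - 600)/5) - 249929 = -878*(-586)/(54 - 1200 - 1/5*(-586)) - 249929 = -878*(-586)/(54 - 1200 + 586/5) - 249929 = -878*(-586)/(-5144/5) - 249929 = -5/5144*(-878)*(-586) - 249929 = -643135/1286 - 249929 = -322051829/1286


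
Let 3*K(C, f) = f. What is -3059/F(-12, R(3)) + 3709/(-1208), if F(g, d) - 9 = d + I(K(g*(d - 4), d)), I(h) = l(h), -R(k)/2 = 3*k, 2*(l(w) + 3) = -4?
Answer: 260239/1208 ≈ 215.43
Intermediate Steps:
l(w) = -5 (l(w) = -3 + (½)*(-4) = -3 - 2 = -5)
R(k) = -6*k
K(C, f) = f/3
I(h) = -5
F(g, d) = 4 + d (F(g, d) = 9 + (d - 5) = 9 + (-5 + d) = 4 + d)
-3059/F(-12, R(3)) + 3709/(-1208) = -3059/(4 - 6*3) + 3709/(-1208) = -3059/(4 - 18) + 3709*(-1/1208) = -3059/(-14) - 3709/1208 = -3059*(-1/14) - 3709/1208 = 437/2 - 3709/1208 = 260239/1208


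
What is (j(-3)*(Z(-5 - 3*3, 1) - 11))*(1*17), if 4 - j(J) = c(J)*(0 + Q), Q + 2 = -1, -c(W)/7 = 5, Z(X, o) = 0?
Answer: 18887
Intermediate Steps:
c(W) = -35 (c(W) = -7*5 = -35)
Q = -3 (Q = -2 - 1 = -3)
j(J) = -101 (j(J) = 4 - (-35)*(0 - 3) = 4 - (-35)*(-3) = 4 - 1*105 = 4 - 105 = -101)
(j(-3)*(Z(-5 - 3*3, 1) - 11))*(1*17) = (-101*(0 - 11))*(1*17) = -101*(-11)*17 = 1111*17 = 18887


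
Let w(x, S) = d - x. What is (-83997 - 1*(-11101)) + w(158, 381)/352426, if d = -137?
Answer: -25690445991/352426 ≈ -72896.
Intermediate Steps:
w(x, S) = -137 - x
(-83997 - 1*(-11101)) + w(158, 381)/352426 = (-83997 - 1*(-11101)) + (-137 - 1*158)/352426 = (-83997 + 11101) + (-137 - 158)*(1/352426) = -72896 - 295*1/352426 = -72896 - 295/352426 = -25690445991/352426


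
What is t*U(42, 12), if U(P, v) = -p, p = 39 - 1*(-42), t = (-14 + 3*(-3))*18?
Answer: 33534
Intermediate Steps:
t = -414 (t = (-14 - 9)*18 = -23*18 = -414)
p = 81 (p = 39 + 42 = 81)
U(P, v) = -81 (U(P, v) = -1*81 = -81)
t*U(42, 12) = -414*(-81) = 33534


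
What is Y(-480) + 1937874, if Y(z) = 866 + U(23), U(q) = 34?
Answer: 1938774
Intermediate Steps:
Y(z) = 900 (Y(z) = 866 + 34 = 900)
Y(-480) + 1937874 = 900 + 1937874 = 1938774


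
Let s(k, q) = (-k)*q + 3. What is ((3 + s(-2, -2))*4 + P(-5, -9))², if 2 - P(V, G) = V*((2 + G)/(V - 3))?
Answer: 13225/64 ≈ 206.64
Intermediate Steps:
s(k, q) = 3 - k*q (s(k, q) = -k*q + 3 = 3 - k*q)
P(V, G) = 2 - V*(2 + G)/(-3 + V) (P(V, G) = 2 - V*(2 + G)/(V - 3) = 2 - V*(2 + G)/(-3 + V))
((3 + s(-2, -2))*4 + P(-5, -9))² = ((3 + (3 - 1*(-2)*(-2)))*4 + (-6 - 1*(-9)*(-5))/(-3 - 5))² = ((3 + (3 - 4))*4 + (-6 - 45)/(-8))² = ((3 - 1)*4 - ⅛*(-51))² = (2*4 + 51/8)² = (8 + 51/8)² = (115/8)² = 13225/64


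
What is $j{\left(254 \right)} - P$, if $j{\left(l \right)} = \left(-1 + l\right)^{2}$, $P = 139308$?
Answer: $-75299$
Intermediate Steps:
$j{\left(254 \right)} - P = \left(-1 + 254\right)^{2} - 139308 = 253^{2} - 139308 = 64009 - 139308 = -75299$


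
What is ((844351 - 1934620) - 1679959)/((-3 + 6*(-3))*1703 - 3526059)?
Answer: 1385114/1780911 ≈ 0.77776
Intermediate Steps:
((844351 - 1934620) - 1679959)/((-3 + 6*(-3))*1703 - 3526059) = (-1090269 - 1679959)/((-3 - 18)*1703 - 3526059) = -2770228/(-21*1703 - 3526059) = -2770228/(-35763 - 3526059) = -2770228/(-3561822) = -2770228*(-1/3561822) = 1385114/1780911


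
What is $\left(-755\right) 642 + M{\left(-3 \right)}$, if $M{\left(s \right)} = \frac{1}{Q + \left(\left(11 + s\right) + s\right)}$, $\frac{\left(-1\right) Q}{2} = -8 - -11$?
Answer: $-484711$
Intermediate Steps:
$Q = -6$ ($Q = - 2 \left(-8 - -11\right) = - 2 \left(-8 + 11\right) = \left(-2\right) 3 = -6$)
$M{\left(s \right)} = \frac{1}{5 + 2 s}$ ($M{\left(s \right)} = \frac{1}{-6 + \left(\left(11 + s\right) + s\right)} = \frac{1}{-6 + \left(11 + 2 s\right)} = \frac{1}{5 + 2 s}$)
$\left(-755\right) 642 + M{\left(-3 \right)} = \left(-755\right) 642 + \frac{1}{5 + 2 \left(-3\right)} = -484710 + \frac{1}{5 - 6} = -484710 + \frac{1}{-1} = -484710 - 1 = -484711$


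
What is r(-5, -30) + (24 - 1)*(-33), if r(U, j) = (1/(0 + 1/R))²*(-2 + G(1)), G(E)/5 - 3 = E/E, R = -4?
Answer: -471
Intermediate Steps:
G(E) = 20 (G(E) = 15 + 5*(E/E) = 15 + 5*1 = 15 + 5 = 20)
r(U, j) = 288 (r(U, j) = (1/(0 + 1/(-4)))²*(-2 + 20) = (1/(0 - ¼))²*18 = (1/(-¼))²*18 = (-4)²*18 = 16*18 = 288)
r(-5, -30) + (24 - 1)*(-33) = 288 + (24 - 1)*(-33) = 288 + 23*(-33) = 288 - 759 = -471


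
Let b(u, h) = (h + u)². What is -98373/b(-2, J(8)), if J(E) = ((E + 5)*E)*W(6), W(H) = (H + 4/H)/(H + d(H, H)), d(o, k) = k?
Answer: -7968213/252004 ≈ -31.619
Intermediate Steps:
W(H) = (H + 4/H)/(2*H) (W(H) = (H + 4/H)/(H + H) = (H + 4/H)/((2*H)) = (H + 4/H)*(1/(2*H)) = (H + 4/H)/(2*H))
J(E) = 5*E*(5 + E)/9 (J(E) = ((E + 5)*E)*(½ + 2/6²) = ((5 + E)*E)*(½ + 2*(1/36)) = (E*(5 + E))*(½ + 1/18) = (E*(5 + E))*(5/9) = 5*E*(5 + E)/9)
-98373/b(-2, J(8)) = -98373/((5/9)*8*(5 + 8) - 2)² = -98373/((5/9)*8*13 - 2)² = -98373/(520/9 - 2)² = -98373/((502/9)²) = -98373/252004/81 = -98373*81/252004 = -7968213/252004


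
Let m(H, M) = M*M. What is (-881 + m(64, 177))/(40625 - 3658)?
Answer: 30448/36967 ≈ 0.82365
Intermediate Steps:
m(H, M) = M**2
(-881 + m(64, 177))/(40625 - 3658) = (-881 + 177**2)/(40625 - 3658) = (-881 + 31329)/36967 = 30448*(1/36967) = 30448/36967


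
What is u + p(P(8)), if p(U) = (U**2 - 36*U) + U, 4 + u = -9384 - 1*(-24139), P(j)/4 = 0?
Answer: 14751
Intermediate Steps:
P(j) = 0 (P(j) = 4*0 = 0)
u = 14751 (u = -4 + (-9384 - 1*(-24139)) = -4 + (-9384 + 24139) = -4 + 14755 = 14751)
p(U) = U**2 - 35*U
u + p(P(8)) = 14751 + 0*(-35 + 0) = 14751 + 0*(-35) = 14751 + 0 = 14751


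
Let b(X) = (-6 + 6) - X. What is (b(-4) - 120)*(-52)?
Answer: 6032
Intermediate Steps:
b(X) = -X (b(X) = 0 - X = -X)
(b(-4) - 120)*(-52) = (-1*(-4) - 120)*(-52) = (4 - 120)*(-52) = -116*(-52) = 6032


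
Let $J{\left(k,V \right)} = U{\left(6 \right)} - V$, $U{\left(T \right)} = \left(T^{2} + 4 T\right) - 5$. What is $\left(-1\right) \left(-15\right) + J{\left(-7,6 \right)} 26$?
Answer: $1289$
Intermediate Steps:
$U{\left(T \right)} = -5 + T^{2} + 4 T$
$J{\left(k,V \right)} = 55 - V$ ($J{\left(k,V \right)} = \left(-5 + 6^{2} + 4 \cdot 6\right) - V = \left(-5 + 36 + 24\right) - V = 55 - V$)
$\left(-1\right) \left(-15\right) + J{\left(-7,6 \right)} 26 = \left(-1\right) \left(-15\right) + \left(55 - 6\right) 26 = 15 + \left(55 - 6\right) 26 = 15 + 49 \cdot 26 = 15 + 1274 = 1289$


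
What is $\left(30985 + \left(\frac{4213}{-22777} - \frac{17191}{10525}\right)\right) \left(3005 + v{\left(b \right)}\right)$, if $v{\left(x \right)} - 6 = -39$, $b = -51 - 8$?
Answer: $\frac{22074630616741996}{239727925} \approx 9.2082 \cdot 10^{7}$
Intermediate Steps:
$b = -59$
$v{\left(x \right)} = -33$ ($v{\left(x \right)} = 6 - 39 = -33$)
$\left(30985 + \left(\frac{4213}{-22777} - \frac{17191}{10525}\right)\right) \left(3005 + v{\left(b \right)}\right) = \left(30985 + \left(\frac{4213}{-22777} - \frac{17191}{10525}\right)\right) \left(3005 - 33\right) = \left(30985 + \left(4213 \left(- \frac{1}{22777}\right) - \frac{17191}{10525}\right)\right) 2972 = \left(30985 - \frac{435901232}{239727925}\right) 2972 = \frac{7427533854893}{239727925} \cdot 2972 = \frac{22074630616741996}{239727925}$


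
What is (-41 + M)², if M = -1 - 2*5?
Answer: 2704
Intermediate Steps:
M = -11 (M = -1 - 10 = -11)
(-41 + M)² = (-41 - 11)² = (-52)² = 2704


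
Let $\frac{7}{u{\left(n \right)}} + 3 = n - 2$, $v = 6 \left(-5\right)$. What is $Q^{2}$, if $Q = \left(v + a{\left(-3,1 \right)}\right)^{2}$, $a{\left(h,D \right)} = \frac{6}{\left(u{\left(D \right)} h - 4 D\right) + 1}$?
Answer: $\frac{45212176}{81} \approx 5.5818 \cdot 10^{5}$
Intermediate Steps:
$v = -30$
$u{\left(n \right)} = \frac{7}{-5 + n}$ ($u{\left(n \right)} = \frac{7}{-3 + \left(n - 2\right)} = \frac{7}{-3 + \left(-2 + n\right)} = \frac{7}{-5 + n}$)
$a{\left(h,D \right)} = \frac{6}{1 - 4 D + \frac{7 h}{-5 + D}}$ ($a{\left(h,D \right)} = \frac{6}{\left(\frac{7}{-5 + D} h - 4 D\right) + 1} = \frac{6}{\left(\frac{7 h}{-5 + D} - 4 D\right) + 1} = \frac{6}{\left(- 4 D + \frac{7 h}{-5 + D}\right) + 1} = \frac{6}{1 - 4 D + \frac{7 h}{-5 + D}}$)
$Q = \frac{6724}{9}$ ($Q = \left(-30 + \frac{6 \left(-5 + 1\right)}{7 \left(-3\right) + \left(1 - 4\right) \left(-5 + 1\right)}\right)^{2} = \left(-30 + 6 \frac{1}{-21 + \left(1 - 4\right) \left(-4\right)} \left(-4\right)\right)^{2} = \left(-30 + 6 \frac{1}{-21 - -12} \left(-4\right)\right)^{2} = \left(-30 + 6 \frac{1}{-21 + 12} \left(-4\right)\right)^{2} = \left(-30 + 6 \frac{1}{-9} \left(-4\right)\right)^{2} = \left(-30 + 6 \left(- \frac{1}{9}\right) \left(-4\right)\right)^{2} = \left(-30 + \frac{8}{3}\right)^{2} = \left(- \frac{82}{3}\right)^{2} = \frac{6724}{9} \approx 747.11$)
$Q^{2} = \left(\frac{6724}{9}\right)^{2} = \frac{45212176}{81}$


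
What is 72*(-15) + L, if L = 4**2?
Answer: -1064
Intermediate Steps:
L = 16
72*(-15) + L = 72*(-15) + 16 = -1080 + 16 = -1064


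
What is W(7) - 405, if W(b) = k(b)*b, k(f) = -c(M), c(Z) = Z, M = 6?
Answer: -447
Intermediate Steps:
k(f) = -6 (k(f) = -1*6 = -6)
W(b) = -6*b
W(7) - 405 = -6*7 - 405 = -42 - 405 = -447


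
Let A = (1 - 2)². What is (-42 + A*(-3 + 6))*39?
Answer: -1521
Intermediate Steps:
A = 1 (A = (-1)² = 1)
(-42 + A*(-3 + 6))*39 = (-42 + 1*(-3 + 6))*39 = (-42 + 1*3)*39 = (-42 + 3)*39 = -39*39 = -1521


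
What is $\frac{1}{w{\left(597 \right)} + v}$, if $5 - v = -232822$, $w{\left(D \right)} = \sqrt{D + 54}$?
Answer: $\frac{11087}{2581352918} - \frac{\sqrt{651}}{54208411278} \approx 4.2946 \cdot 10^{-6}$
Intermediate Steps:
$w{\left(D \right)} = \sqrt{54 + D}$
$v = 232827$ ($v = 5 - -232822 = 5 + 232822 = 232827$)
$\frac{1}{w{\left(597 \right)} + v} = \frac{1}{\sqrt{54 + 597} + 232827} = \frac{1}{\sqrt{651} + 232827} = \frac{1}{232827 + \sqrt{651}}$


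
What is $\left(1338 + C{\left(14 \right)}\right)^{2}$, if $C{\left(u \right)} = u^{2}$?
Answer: $2353156$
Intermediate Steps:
$\left(1338 + C{\left(14 \right)}\right)^{2} = \left(1338 + 14^{2}\right)^{2} = \left(1338 + 196\right)^{2} = 1534^{2} = 2353156$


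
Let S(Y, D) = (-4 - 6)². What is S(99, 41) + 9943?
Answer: 10043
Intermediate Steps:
S(Y, D) = 100 (S(Y, D) = (-10)² = 100)
S(99, 41) + 9943 = 100 + 9943 = 10043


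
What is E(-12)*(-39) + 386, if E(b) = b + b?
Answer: 1322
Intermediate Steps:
E(b) = 2*b
E(-12)*(-39) + 386 = (2*(-12))*(-39) + 386 = -24*(-39) + 386 = 936 + 386 = 1322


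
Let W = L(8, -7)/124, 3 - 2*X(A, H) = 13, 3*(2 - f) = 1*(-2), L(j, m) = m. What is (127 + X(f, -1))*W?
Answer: -427/62 ≈ -6.8871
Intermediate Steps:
f = 8/3 (f = 2 - (-2)/3 = 2 - ⅓*(-2) = 2 + ⅔ = 8/3 ≈ 2.6667)
X(A, H) = -5 (X(A, H) = 3/2 - ½*13 = 3/2 - 13/2 = -5)
W = -7/124 ≈ -0.056452
(127 + X(f, -1))*W = (127 - 5)*(-7/124) = 122*(-7/124) = -427/62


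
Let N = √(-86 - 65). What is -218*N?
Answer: -218*I*√151 ≈ -2678.8*I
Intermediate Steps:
N = I*√151 (N = √(-151) = I*√151 ≈ 12.288*I)
-218*N = -218*I*√151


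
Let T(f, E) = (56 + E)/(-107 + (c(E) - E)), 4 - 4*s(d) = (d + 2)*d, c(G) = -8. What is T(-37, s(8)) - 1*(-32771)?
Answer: 3145979/96 ≈ 32771.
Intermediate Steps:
s(d) = 1 - d*(2 + d)/4 (s(d) = 1 - (d + 2)*d/4 = 1 - (2 + d)*d/4 = 1 - d*(2 + d)/4)
T(f, E) = (56 + E)/(-115 - E) (T(f, E) = (56 + E)/(-107 + (-8 - E)) = (56 + E)/(-115 - E))
T(-37, s(8)) - 1*(-32771) = (-56 - (1 - ½*8 - ¼*8²))/(115 + (1 - ½*8 - ¼*8²)) - 1*(-32771) = (-56 - (1 - 4 - ¼*64))/(115 + (1 - 4 - ¼*64)) + 32771 = (-56 - (1 - 4 - 16))/(115 + (1 - 4 - 16)) + 32771 = (-56 - 1*(-19))/(115 - 19) + 32771 = (-56 + 19)/96 + 32771 = (1/96)*(-37) + 32771 = -37/96 + 32771 = 3145979/96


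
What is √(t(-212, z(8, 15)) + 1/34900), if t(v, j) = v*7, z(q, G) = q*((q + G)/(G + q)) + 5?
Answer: I*√18075268051/3490 ≈ 38.523*I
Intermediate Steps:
z(q, G) = 5 + q (z(q, G) = q*((G + q)/(G + q)) + 5 = q*1 + 5 = q + 5 = 5 + q)
t(v, j) = 7*v
√(t(-212, z(8, 15)) + 1/34900) = √(7*(-212) + 1/34900) = √(-1484 + 1/34900) = √(-51791599/34900) = I*√18075268051/3490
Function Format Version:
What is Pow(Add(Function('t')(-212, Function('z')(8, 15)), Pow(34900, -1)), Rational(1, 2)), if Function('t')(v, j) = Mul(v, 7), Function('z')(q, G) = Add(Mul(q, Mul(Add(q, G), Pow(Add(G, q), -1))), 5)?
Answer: Mul(Rational(1, 3490), I, Pow(18075268051, Rational(1, 2))) ≈ Mul(38.523, I)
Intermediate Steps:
Function('z')(q, G) = Add(5, q) (Function('z')(q, G) = Add(Mul(q, Mul(Add(G, q), Pow(Add(G, q), -1))), 5) = Add(Mul(q, 1), 5) = Add(q, 5) = Add(5, q))
Function('t')(v, j) = Mul(7, v)
Pow(Add(Function('t')(-212, Function('z')(8, 15)), Pow(34900, -1)), Rational(1, 2)) = Pow(Add(Mul(7, -212), Pow(34900, -1)), Rational(1, 2)) = Pow(Add(-1484, Rational(1, 34900)), Rational(1, 2)) = Pow(Rational(-51791599, 34900), Rational(1, 2)) = Mul(Rational(1, 3490), I, Pow(18075268051, Rational(1, 2)))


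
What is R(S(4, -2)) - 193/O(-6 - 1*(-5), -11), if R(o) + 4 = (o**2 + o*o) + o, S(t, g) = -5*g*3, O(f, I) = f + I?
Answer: 22105/12 ≈ 1842.1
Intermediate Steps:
O(f, I) = I + f
S(t, g) = -15*g
R(o) = -4 + o + 2*o**2 (R(o) = -4 + ((o**2 + o*o) + o) = -4 + ((o**2 + o**2) + o) = -4 + (2*o**2 + o) = -4 + (o + 2*o**2) = -4 + o + 2*o**2)
R(S(4, -2)) - 193/O(-6 - 1*(-5), -11) = (-4 - 15*(-2) + 2*(-15*(-2))**2) - 193/(-11 + (-6 - 1*(-5))) = (-4 + 30 + 2*30**2) - 193/(-11 + (-6 + 5)) = (-4 + 30 + 2*900) - 193/(-11 - 1) = (-4 + 30 + 1800) - 193/(-12) = 1826 - 193*(-1)/12 = 1826 - 1*(-193/12) = 1826 + 193/12 = 22105/12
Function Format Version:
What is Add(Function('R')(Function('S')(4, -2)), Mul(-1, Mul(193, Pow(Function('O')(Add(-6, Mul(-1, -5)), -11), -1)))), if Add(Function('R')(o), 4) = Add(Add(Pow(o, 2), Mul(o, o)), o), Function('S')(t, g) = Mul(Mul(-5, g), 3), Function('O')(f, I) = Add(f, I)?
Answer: Rational(22105, 12) ≈ 1842.1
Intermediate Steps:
Function('O')(f, I) = Add(I, f)
Function('S')(t, g) = Mul(-15, g)
Function('R')(o) = Add(-4, o, Mul(2, Pow(o, 2))) (Function('R')(o) = Add(-4, Add(Add(Pow(o, 2), Mul(o, o)), o)) = Add(-4, Add(Add(Pow(o, 2), Pow(o, 2)), o)) = Add(-4, Add(Mul(2, Pow(o, 2)), o)) = Add(-4, Add(o, Mul(2, Pow(o, 2)))) = Add(-4, o, Mul(2, Pow(o, 2))))
Add(Function('R')(Function('S')(4, -2)), Mul(-1, Mul(193, Pow(Function('O')(Add(-6, Mul(-1, -5)), -11), -1)))) = Add(Add(-4, Mul(-15, -2), Mul(2, Pow(Mul(-15, -2), 2))), Mul(-1, Mul(193, Pow(Add(-11, Add(-6, Mul(-1, -5))), -1)))) = Add(Add(-4, 30, Mul(2, Pow(30, 2))), Mul(-1, Mul(193, Pow(Add(-11, Add(-6, 5)), -1)))) = Add(Add(-4, 30, Mul(2, 900)), Mul(-1, Mul(193, Pow(Add(-11, -1), -1)))) = Add(Add(-4, 30, 1800), Mul(-1, Mul(193, Pow(-12, -1)))) = Add(1826, Mul(-1, Mul(193, Rational(-1, 12)))) = Add(1826, Mul(-1, Rational(-193, 12))) = Add(1826, Rational(193, 12)) = Rational(22105, 12)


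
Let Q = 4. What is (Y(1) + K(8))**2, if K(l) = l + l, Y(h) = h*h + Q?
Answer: 441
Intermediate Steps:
Y(h) = 4 + h**2 (Y(h) = h*h + 4 = h**2 + 4 = 4 + h**2)
K(l) = 2*l
(Y(1) + K(8))**2 = ((4 + 1**2) + 2*8)**2 = ((4 + 1) + 16)**2 = (5 + 16)**2 = 21**2 = 441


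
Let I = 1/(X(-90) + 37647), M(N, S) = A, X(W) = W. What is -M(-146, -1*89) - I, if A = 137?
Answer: -5145310/37557 ≈ -137.00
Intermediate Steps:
M(N, S) = 137
I = 1/37557 (I = 1/(-90 + 37647) = 1/37557 ≈ 2.6626e-5)
-M(-146, -1*89) - I = -1*137 - 1*1/37557 = -137 - 1/37557 = -5145310/37557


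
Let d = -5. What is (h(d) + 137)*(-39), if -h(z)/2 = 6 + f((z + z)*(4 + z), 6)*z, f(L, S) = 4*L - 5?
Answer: -18525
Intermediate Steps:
f(L, S) = -5 + 4*L
h(z) = -12 - 2*z*(-5 + 8*z*(4 + z)) (h(z) = -2*(6 + (-5 + 4*((z + z)*(4 + z)))*z) = -2*(6 + (-5 + 4*((2*z)*(4 + z)))*z) = -2*(6 + (-5 + 4*(2*z*(4 + z)))*z) = -2*(6 + (-5 + 8*z*(4 + z))*z) = -2*(6 + z*(-5 + 8*z*(4 + z))) = -12 - 2*z*(-5 + 8*z*(4 + z)))
(h(d) + 137)*(-39) = ((-12 - 2*(-5)*(-5 + 8*(-5)*(4 - 5))) + 137)*(-39) = ((-12 - 2*(-5)*(-5 + 8*(-5)*(-1))) + 137)*(-39) = ((-12 - 2*(-5)*(-5 + 40)) + 137)*(-39) = ((-12 - 2*(-5)*35) + 137)*(-39) = ((-12 + 350) + 137)*(-39) = (338 + 137)*(-39) = 475*(-39) = -18525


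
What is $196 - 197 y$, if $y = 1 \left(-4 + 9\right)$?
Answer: $-789$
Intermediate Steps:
$y = 5$ ($y = 1 \cdot 5 = 5$)
$196 - 197 y = 196 - 985 = -789$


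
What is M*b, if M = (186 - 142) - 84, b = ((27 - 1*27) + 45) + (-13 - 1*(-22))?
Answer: -2160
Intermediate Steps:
b = 54 (b = ((27 - 27) + 45) + (-13 + 22) = (0 + 45) + 9 = 45 + 9 = 54)
M = -40 (M = 44 - 84 = -40)
M*b = -40*54 = -2160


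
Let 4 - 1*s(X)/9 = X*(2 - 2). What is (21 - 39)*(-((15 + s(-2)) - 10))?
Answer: 738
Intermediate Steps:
s(X) = 36 (s(X) = 36 - 9*X*(2 - 2) = 36 - 9*X*0 = 36 - 9*0 = 36 + 0 = 36)
(21 - 39)*(-((15 + s(-2)) - 10)) = (21 - 39)*(-((15 + 36) - 10)) = -(-18)*(51 - 10) = -(-18)*41 = -18*(-41) = 738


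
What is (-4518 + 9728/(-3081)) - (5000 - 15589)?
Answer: 18695023/3081 ≈ 6067.8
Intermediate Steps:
(-4518 + 9728/(-3081)) - (5000 - 15589) = (-4518 + 9728*(-1/3081)) - 1*(-10589) = (-4518 - 9728/3081) + 10589 = -13929686/3081 + 10589 = 18695023/3081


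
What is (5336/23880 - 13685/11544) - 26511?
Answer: -304523819039/11486280 ≈ -26512.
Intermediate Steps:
(5336/23880 - 13685/11544) - 26511 = (5336*(1/23880) - 13685*1/11544) - 26511 = (667/2985 - 13685/11544) - 26511 = -11049959/11486280 - 26511 = -304523819039/11486280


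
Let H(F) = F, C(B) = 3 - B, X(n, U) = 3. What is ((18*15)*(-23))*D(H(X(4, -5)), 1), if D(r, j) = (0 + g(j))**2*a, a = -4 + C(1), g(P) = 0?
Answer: 0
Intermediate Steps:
a = -2 (a = -4 + (3 - 1*1) = -4 + (3 - 1) = -4 + 2 = -2)
D(r, j) = 0 (D(r, j) = (0 + 0)**2*(-2) = 0**2*(-2) = 0*(-2) = 0)
((18*15)*(-23))*D(H(X(4, -5)), 1) = ((18*15)*(-23))*0 = (270*(-23))*0 = -6210*0 = 0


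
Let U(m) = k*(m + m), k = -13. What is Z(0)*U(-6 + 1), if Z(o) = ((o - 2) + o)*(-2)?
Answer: 520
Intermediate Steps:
Z(o) = 4 - 4*o (Z(o) = ((-2 + o) + o)*(-2) = (-2 + 2*o)*(-2) = 4 - 4*o)
U(m) = -26*m (U(m) = -13*(m + m) = -26*m)
Z(0)*U(-6 + 1) = (4 - 4*0)*(-26*(-6 + 1)) = (4 + 0)*(-26*(-5)) = 4*130 = 520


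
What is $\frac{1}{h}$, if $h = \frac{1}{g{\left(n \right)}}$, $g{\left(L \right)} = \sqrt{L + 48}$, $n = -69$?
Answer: $i \sqrt{21} \approx 4.5826 i$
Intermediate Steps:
$g{\left(L \right)} = \sqrt{48 + L}$
$h = - \frac{i \sqrt{21}}{21}$ ($h = \frac{1}{\sqrt{48 - 69}} = \frac{1}{\sqrt{-21}} = \frac{1}{i \sqrt{21}} = - \frac{i \sqrt{21}}{21} \approx - 0.21822 i$)
$\frac{1}{h} = \frac{1}{\left(- \frac{1}{21}\right) i \sqrt{21}} = i \sqrt{21}$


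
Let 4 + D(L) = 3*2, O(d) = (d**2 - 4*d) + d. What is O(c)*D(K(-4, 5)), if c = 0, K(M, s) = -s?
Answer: 0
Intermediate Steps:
O(d) = d**2 - 3*d
D(L) = 2 (D(L) = -4 + 3*2 = -4 + 6 = 2)
O(c)*D(K(-4, 5)) = (0*(-3 + 0))*2 = (0*(-3))*2 = 0*2 = 0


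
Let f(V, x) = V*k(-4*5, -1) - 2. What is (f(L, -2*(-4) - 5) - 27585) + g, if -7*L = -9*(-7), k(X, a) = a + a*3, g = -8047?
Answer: -35598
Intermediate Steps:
k(X, a) = 4*a (k(X, a) = a + 3*a = 4*a)
L = -9 (L = -(-9)*(-7)/7 = -1/7*63 = -9)
f(V, x) = -2 - 4*V (f(V, x) = V*(4*(-1)) - 2 = V*(-4) - 2 = -4*V - 2 = -2 - 4*V)
(f(L, -2*(-4) - 5) - 27585) + g = ((-2 - 4*(-9)) - 27585) - 8047 = ((-2 + 36) - 27585) - 8047 = (34 - 27585) - 8047 = -27551 - 8047 = -35598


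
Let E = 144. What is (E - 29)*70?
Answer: 8050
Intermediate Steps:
(E - 29)*70 = (144 - 29)*70 = 115*70 = 8050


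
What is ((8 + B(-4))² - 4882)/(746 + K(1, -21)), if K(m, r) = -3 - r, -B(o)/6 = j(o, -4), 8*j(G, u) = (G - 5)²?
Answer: -33591/12224 ≈ -2.7480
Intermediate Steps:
j(G, u) = (-5 + G)²/8 (j(G, u) = (G - 5)²/8 = (-5 + G)²/8)
B(o) = -3*(-5 + o)²/4
((8 + B(-4))² - 4882)/(746 + K(1, -21)) = ((8 - 3*(-5 - 4)²/4)² - 4882)/(746 + (-3 - 1*(-21))) = ((8 - ¾*(-9)²)² - 4882)/(746 + (-3 + 21)) = ((8 - ¾*81)² - 4882)/(746 + 18) = ((8 - 243/4)² - 4882)/764 = ((-211/4)² - 4882)*(1/764) = (44521/16 - 4882)*(1/764) = -33591/16*1/764 = -33591/12224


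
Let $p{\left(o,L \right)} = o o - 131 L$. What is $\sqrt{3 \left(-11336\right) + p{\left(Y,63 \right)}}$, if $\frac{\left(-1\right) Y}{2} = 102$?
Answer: $i \sqrt{645} \approx 25.397 i$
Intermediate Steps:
$Y = -204$ ($Y = \left(-2\right) 102 = -204$)
$p{\left(o,L \right)} = o^{2} - 131 L$
$\sqrt{3 \left(-11336\right) + p{\left(Y,63 \right)}} = \sqrt{3 \left(-11336\right) + \left(\left(-204\right)^{2} - 8253\right)} = \sqrt{-34008 + \left(41616 - 8253\right)} = \sqrt{-34008 + 33363} = \sqrt{-645} = i \sqrt{645}$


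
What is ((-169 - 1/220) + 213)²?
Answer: 93683041/48400 ≈ 1935.6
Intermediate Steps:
((-169 - 1/220) + 213)² = (-37181/220 + 213)² = (9679/220)² = 93683041/48400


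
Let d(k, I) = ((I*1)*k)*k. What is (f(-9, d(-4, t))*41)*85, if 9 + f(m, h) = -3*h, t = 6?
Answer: -1035045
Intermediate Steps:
d(k, I) = I*k² (d(k, I) = (I*k)*k = I*k²)
f(m, h) = -9 - 3*h
(f(-9, d(-4, t))*41)*85 = ((-9 - 18*(-4)²)*41)*85 = ((-9 - 18*16)*41)*85 = ((-9 - 3*96)*41)*85 = ((-9 - 288)*41)*85 = -297*41*85 = -12177*85 = -1035045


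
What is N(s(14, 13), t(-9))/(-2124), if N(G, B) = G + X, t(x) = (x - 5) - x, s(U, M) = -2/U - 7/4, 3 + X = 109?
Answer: -2915/59472 ≈ -0.049015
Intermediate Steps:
X = 106 (X = -3 + 109 = 106)
s(U, M) = -7/4 - 2/U (s(U, M) = -2/U - 7*¼ = -2/U - 7/4 = -7/4 - 2/U)
t(x) = -5 (t(x) = (-5 + x) - x = -5)
N(G, B) = 106 + G (N(G, B) = G + 106 = 106 + G)
N(s(14, 13), t(-9))/(-2124) = (106 + (-7/4 - 2/14))/(-2124) = (106 + (-7/4 - 2*1/14))*(-1/2124) = (106 + (-7/4 - ⅐))*(-1/2124) = (106 - 53/28)*(-1/2124) = (2915/28)*(-1/2124) = -2915/59472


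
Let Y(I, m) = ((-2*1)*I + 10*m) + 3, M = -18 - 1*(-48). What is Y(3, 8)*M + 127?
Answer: 2437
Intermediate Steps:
M = 30 (M = -18 + 48 = 30)
Y(I, m) = 3 - 2*I + 10*m (Y(I, m) = (-2*I + 10*m) + 3 = 3 - 2*I + 10*m)
Y(3, 8)*M + 127 = (3 - 2*3 + 10*8)*30 + 127 = (3 - 6 + 80)*30 + 127 = 77*30 + 127 = 2310 + 127 = 2437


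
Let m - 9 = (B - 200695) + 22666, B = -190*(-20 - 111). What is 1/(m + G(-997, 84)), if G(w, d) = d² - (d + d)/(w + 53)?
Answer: -118/17236711 ≈ -6.8459e-6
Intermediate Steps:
G(w, d) = d² - 2*d/(53 + w)
B = 24890 (B = -190*(-131) = 24890)
m = -153130 (m = 9 + ((24890 - 200695) + 22666) = 9 + (-175805 + 22666) = 9 - 153139 = -153130)
1/(m + G(-997, 84)) = 1/(-153130 + 84*(-2 + 53*84 + 84*(-997))/(53 - 997)) = 1/(-153130 + 84*(-2 + 4452 - 83748)/(-944)) = 1/(-153130 + 84*(-1/944)*(-79298)) = 1/(-153130 + 832629/118) = 1/(-17236711/118) = -118/17236711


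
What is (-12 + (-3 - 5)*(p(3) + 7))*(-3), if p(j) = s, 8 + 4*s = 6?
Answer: 192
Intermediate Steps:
s = -½ (s = -2 + (¼)*6 = -2 + 3/2 = -½ ≈ -0.50000)
p(j) = -½
(-12 + (-3 - 5)*(p(3) + 7))*(-3) = (-12 + (-3 - 5)*(-½ + 7))*(-3) = (-12 - 8*13/2)*(-3) = (-12 - 52)*(-3) = -64*(-3) = 192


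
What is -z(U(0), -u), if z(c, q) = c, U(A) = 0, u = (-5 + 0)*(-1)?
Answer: 0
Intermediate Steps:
u = 5 (u = -5*(-1) = 5)
-z(U(0), -u) = -1*0 = 0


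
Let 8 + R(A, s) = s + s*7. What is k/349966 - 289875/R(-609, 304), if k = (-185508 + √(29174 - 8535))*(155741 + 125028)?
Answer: -21059205575783/141386264 + 280769*√20639/349966 ≈ -1.4883e+5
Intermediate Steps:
R(A, s) = -8 + 8*s (R(A, s) = -8 + (s + s*7) = -8 + (s + 7*s) = -8 + 8*s)
k = -52084895652 + 280769*√20639 (k = (-185508 + √20639)*280769 = -52084895652 + 280769*√20639 ≈ -5.2045e+10)
k/349966 - 289875/R(-609, 304) = (-52084895652 + 280769*√20639)/349966 - 289875/(-8 + 8*304) = (-52084895652 + 280769*√20639)*(1/349966) - 289875/(-8 + 2432) = (-26042447826/174983 + 280769*√20639/349966) - 289875/2424 = (-26042447826/174983 + 280769*√20639/349966) - 289875*1/2424 = (-26042447826/174983 + 280769*√20639/349966) - 96625/808 = -21059205575783/141386264 + 280769*√20639/349966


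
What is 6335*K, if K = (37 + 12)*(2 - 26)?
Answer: -7449960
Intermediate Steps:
K = -1176 (K = 49*(-24) = -1176)
6335*K = 6335*(-1176) = -7449960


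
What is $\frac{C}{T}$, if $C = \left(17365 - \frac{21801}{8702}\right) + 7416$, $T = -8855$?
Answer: $- \frac{215622461}{77056210} \approx -2.7982$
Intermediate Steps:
$C = \frac{215622461}{8702}$ ($C = \left(17365 - \frac{21801}{8702}\right) + 7416 = \frac{151088429}{8702} + 7416 = \frac{215622461}{8702} \approx 24779.0$)
$\frac{C}{T} = \frac{215622461}{8702 \left(-8855\right)} = \frac{215622461}{8702} \left(- \frac{1}{8855}\right) = - \frac{215622461}{77056210}$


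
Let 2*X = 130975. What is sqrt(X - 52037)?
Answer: 21*sqrt(122)/2 ≈ 115.98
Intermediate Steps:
X = 130975/2 (X = (1/2)*130975 = 130975/2 ≈ 65488.)
sqrt(X - 52037) = sqrt(130975/2 - 52037) = sqrt(26901/2) = 21*sqrt(122)/2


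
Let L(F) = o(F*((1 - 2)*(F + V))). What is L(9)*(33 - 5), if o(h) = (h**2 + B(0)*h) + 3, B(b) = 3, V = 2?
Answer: 266196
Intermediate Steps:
o(h) = 3 + h**2 + 3*h (o(h) = (h**2 + 3*h) + 3 = 3 + h**2 + 3*h)
L(F) = 3 + F**2*(-2 - F)**2 + 3*F*(-2 - F) (L(F) = 3 + (F*((1 - 2)*(F + 2)))**2 + 3*(F*((1 - 2)*(F + 2))) = 3 + (F*(-(2 + F)))**2 + 3*(F*(-(2 + F))) = 3 + (F*(-2 - F))**2 + 3*(F*(-2 - F)) = 3 + F**2*(-2 - F)**2 + 3*F*(-2 - F))
L(9)*(33 - 5) = (3 + 9**2*(2 + 9)**2 - 3*9*(2 + 9))*(33 - 5) = (3 + 81*11**2 - 3*9*11)*28 = (3 + 81*121 - 297)*28 = (3 + 9801 - 297)*28 = 9507*28 = 266196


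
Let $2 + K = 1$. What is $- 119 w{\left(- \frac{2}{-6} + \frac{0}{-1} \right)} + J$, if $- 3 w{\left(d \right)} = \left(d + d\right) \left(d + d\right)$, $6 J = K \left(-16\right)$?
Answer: $\frac{548}{27} \approx 20.296$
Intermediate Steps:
$K = -1$ ($K = -2 + 1 = -1$)
$J = \frac{8}{3}$ ($J = \frac{\left(-1\right) \left(-16\right)}{6} = \frac{1}{6} \cdot 16 = \frac{8}{3} \approx 2.6667$)
$w{\left(d \right)} = - \frac{4 d^{2}}{3}$ ($w{\left(d \right)} = - \frac{\left(d + d\right) \left(d + d\right)}{3} = - \frac{2 d 2 d}{3} = - \frac{4 d^{2}}{3}$)
$- 119 w{\left(- \frac{2}{-6} + \frac{0}{-1} \right)} + J = - 119 \left(- \frac{4 \left(- \frac{2}{-6} + \frac{0}{-1}\right)^{2}}{3}\right) + \frac{8}{3} = - 119 \left(- \frac{4 \left(\left(-2\right) \left(- \frac{1}{6}\right) + 0 \left(-1\right)\right)^{2}}{3}\right) + \frac{8}{3} = - 119 \left(- \frac{4 \left(\frac{1}{3} + 0\right)^{2}}{3}\right) + \frac{8}{3} = - 119 \left(- \frac{4}{3 \cdot 9}\right) + \frac{8}{3} = - 119 \left(\left(- \frac{4}{3}\right) \frac{1}{9}\right) + \frac{8}{3} = \left(-119\right) \left(- \frac{4}{27}\right) + \frac{8}{3} = \frac{476}{27} + \frac{8}{3} = \frac{548}{27}$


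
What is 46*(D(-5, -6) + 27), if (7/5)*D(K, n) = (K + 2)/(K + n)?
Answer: 96324/77 ≈ 1251.0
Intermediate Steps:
D(K, n) = 5*(2 + K)/(7*(K + n)) (D(K, n) = 5*((K + 2)/(K + n))/7 = 5*((2 + K)/(K + n))/7 = 5*(2 + K)/(7*(K + n)))
46*(D(-5, -6) + 27) = 46*(5*(2 - 5)/(7*(-5 - 6)) + 27) = 46*((5/7)*(-3)/(-11) + 27) = 46*((5/7)*(-1/11)*(-3) + 27) = 46*(15/77 + 27) = 46*(2094/77) = 96324/77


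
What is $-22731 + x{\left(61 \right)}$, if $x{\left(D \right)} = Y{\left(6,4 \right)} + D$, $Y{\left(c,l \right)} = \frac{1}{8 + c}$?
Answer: $- \frac{317379}{14} \approx -22670.0$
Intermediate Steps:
$x{\left(D \right)} = \frac{1}{14} + D$ ($x{\left(D \right)} = \frac{1}{8 + 6} + D = \frac{1}{14} + D$)
$-22731 + x{\left(61 \right)} = -22731 + \left(\frac{1}{14} + 61\right) = -22731 + \frac{855}{14} = - \frac{317379}{14}$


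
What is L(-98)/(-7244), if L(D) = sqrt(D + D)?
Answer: -7*I/3622 ≈ -0.0019326*I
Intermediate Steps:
L(D) = sqrt(2)*sqrt(D) (L(D) = sqrt(2*D) = sqrt(2)*sqrt(D))
L(-98)/(-7244) = (sqrt(2)*sqrt(-98))/(-7244) = (sqrt(2)*(7*I*sqrt(2)))*(-1/7244) = (14*I)*(-1/7244) = -7*I/3622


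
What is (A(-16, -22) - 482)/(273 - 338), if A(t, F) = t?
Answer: 498/65 ≈ 7.6615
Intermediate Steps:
(A(-16, -22) - 482)/(273 - 338) = (-16 - 482)/(273 - 338) = -498/(-65) = -498*(-1/65) = 498/65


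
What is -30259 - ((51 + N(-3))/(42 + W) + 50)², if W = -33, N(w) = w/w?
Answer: -2702983/81 ≈ -33370.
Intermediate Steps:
N(w) = 1
-30259 - ((51 + N(-3))/(42 + W) + 50)² = -30259 - ((51 + 1)/(42 - 33) + 50)² = -30259 - (52/9 + 50)² = -30259 - (502/9)² = -30259 - 1*252004/81 = -30259 - 252004/81 = -2702983/81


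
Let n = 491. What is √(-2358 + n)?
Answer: I*√1867 ≈ 43.209*I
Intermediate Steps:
√(-2358 + n) = √(-2358 + 491) = √(-1867) = I*√1867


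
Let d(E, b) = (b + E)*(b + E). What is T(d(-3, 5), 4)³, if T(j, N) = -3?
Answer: -27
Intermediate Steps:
d(E, b) = (E + b)² (d(E, b) = (E + b)*(E + b) = (E + b)²)
T(d(-3, 5), 4)³ = (-3)³ = -27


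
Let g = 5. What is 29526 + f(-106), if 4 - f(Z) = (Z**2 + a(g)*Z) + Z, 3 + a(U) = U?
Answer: 18612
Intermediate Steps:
a(U) = -3 + U
f(Z) = 4 - Z**2 - 3*Z (f(Z) = 4 - ((Z**2 + (-3 + 5)*Z) + Z) = 4 - ((Z**2 + 2*Z) + Z) = 4 - (Z**2 + 3*Z) = 4 + (-Z**2 - 3*Z) = 4 - Z**2 - 3*Z)
29526 + f(-106) = 29526 + (4 - 1*(-106)**2 - 3*(-106)) = 29526 + (4 - 1*11236 + 318) = 29526 + (4 - 11236 + 318) = 29526 - 10914 = 18612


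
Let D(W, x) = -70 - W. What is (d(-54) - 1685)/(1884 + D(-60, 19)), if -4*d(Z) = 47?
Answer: -6787/7496 ≈ -0.90542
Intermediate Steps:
d(Z) = -47/4 (d(Z) = -¼*47 = -47/4)
(d(-54) - 1685)/(1884 + D(-60, 19)) = (-47/4 - 1685)/(1884 + (-70 - 1*(-60))) = -6787/(4*(1884 + (-70 + 60))) = -6787/(4*(1884 - 10)) = -6787/4/1874 = -6787/4*1/1874 = -6787/7496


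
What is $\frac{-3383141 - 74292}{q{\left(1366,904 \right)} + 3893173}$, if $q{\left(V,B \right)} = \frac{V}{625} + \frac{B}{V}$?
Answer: $- \frac{1475891711875}{1661899439853} \approx -0.88807$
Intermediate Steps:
$q{\left(V,B \right)} = \frac{V}{625} + \frac{B}{V}$ ($q{\left(V,B \right)} = V \frac{1}{625} + \frac{B}{V} = \frac{V}{625} + \frac{B}{V}$)
$\frac{-3383141 - 74292}{q{\left(1366,904 \right)} + 3893173} = \frac{-3383141 - 74292}{\left(\frac{1}{625} \cdot 1366 + \frac{904}{1366}\right) + 3893173} = - \frac{3457433}{\left(\frac{1366}{625} + 904 \cdot \frac{1}{1366}\right) + 3893173} = - \frac{3457433}{\left(\frac{1366}{625} + \frac{452}{683}\right) + 3893173} = - \frac{3457433}{\frac{1215478}{426875} + 3893173} = - \frac{3457433}{\frac{1661899439853}{426875}} = \left(-3457433\right) \frac{426875}{1661899439853} = - \frac{1475891711875}{1661899439853}$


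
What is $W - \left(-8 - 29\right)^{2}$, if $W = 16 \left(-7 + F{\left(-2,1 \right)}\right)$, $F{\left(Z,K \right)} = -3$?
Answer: $-1529$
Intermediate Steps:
$W = -160$ ($W = 16 \left(-7 - 3\right) = 16 \left(-10\right) = -160$)
$W - \left(-8 - 29\right)^{2} = -160 - \left(-8 - 29\right)^{2} = -160 - \left(-37\right)^{2} = -160 - 1369 = -1529$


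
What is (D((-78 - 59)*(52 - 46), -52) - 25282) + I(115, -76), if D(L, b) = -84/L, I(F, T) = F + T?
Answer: -3458277/137 ≈ -25243.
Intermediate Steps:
(D((-78 - 59)*(52 - 46), -52) - 25282) + I(115, -76) = (-84*1/((-78 - 59)*(52 - 46)) - 25282) + (115 - 76) = (-84/((-137*6)) - 25282) + 39 = (-84/(-822) - 25282) + 39 = (-84*(-1/822) - 25282) + 39 = (14/137 - 25282) + 39 = -3463620/137 + 39 = -3458277/137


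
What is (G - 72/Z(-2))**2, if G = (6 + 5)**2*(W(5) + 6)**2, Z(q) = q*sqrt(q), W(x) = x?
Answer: 214358233 - 527076*I*sqrt(2) ≈ 2.1436e+8 - 7.454e+5*I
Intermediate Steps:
Z(q) = q**(3/2)
G = 14641 (G = (6 + 5)**2*(5 + 6)**2 = 11**2*11**2 = 121*121 = 14641)
(G - 72/Z(-2))**2 = (14641 - 72/((-2)**(3/2)))**2 = (14641 - 72/((-2*I*sqrt(2))))**2 = (14641 - 72*I*sqrt(2)/4)**2 = (14641 - 18*I*sqrt(2))**2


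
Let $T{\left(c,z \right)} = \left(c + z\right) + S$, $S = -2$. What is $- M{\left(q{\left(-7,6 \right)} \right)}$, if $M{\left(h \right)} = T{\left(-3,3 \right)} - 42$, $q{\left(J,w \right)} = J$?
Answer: $44$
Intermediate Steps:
$T{\left(c,z \right)} = -2 + c + z$ ($T{\left(c,z \right)} = \left(c + z\right) - 2 = -2 + c + z$)
$M{\left(h \right)} = -44$ ($M{\left(h \right)} = \left(-2 - 3 + 3\right) - 42 = -2 - 42 = -44$)
$- M{\left(q{\left(-7,6 \right)} \right)} = \left(-1\right) \left(-44\right) = 44$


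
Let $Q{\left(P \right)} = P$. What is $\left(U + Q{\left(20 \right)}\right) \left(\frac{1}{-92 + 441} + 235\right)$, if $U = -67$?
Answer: $- \frac{3854752}{349} \approx -11045.0$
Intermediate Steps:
$\left(U + Q{\left(20 \right)}\right) \left(\frac{1}{-92 + 441} + 235\right) = \left(-67 + 20\right) \left(\frac{1}{-92 + 441} + 235\right) = - 47 \left(\frac{1}{349} + 235\right) = \left(-47\right) \frac{82016}{349} = - \frac{3854752}{349}$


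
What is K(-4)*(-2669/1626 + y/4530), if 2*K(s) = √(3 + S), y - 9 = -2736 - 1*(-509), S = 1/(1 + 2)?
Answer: -2616173*√30/7365780 ≈ -1.9454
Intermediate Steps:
S = ⅓ (S = 1/3 = ⅓ ≈ 0.33333)
y = -2218 (y = 9 + (-2736 - 1*(-509)) = 9 + (-2736 + 509) = 9 - 2227 = -2218)
K(s) = √30/6 (K(s) = √(3 + ⅓)/2 = √(10/3)/2 = (√30/3)/2 = √30/6)
K(-4)*(-2669/1626 + y/4530) = (√30/6)*(-2669/1626 - 2218/4530) = (√30/6)*(-2669*1/1626 - 2218*1/4530) = (√30/6)*(-2669/1626 - 1109/2265) = (√30/6)*(-2616173/1227630) = -2616173*√30/7365780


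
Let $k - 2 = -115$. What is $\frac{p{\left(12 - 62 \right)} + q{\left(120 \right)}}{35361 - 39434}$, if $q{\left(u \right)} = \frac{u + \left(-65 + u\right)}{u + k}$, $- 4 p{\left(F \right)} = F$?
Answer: $- \frac{75}{8146} \approx -0.009207$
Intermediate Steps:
$k = -113$ ($k = 2 - 115 = -113$)
$p{\left(F \right)} = - \frac{F}{4}$
$q{\left(u \right)} = \frac{-65 + 2 u}{-113 + u}$ ($q{\left(u \right)} = \frac{u + \left(-65 + u\right)}{u - 113} = \frac{-65 + 2 u}{-113 + u}$)
$\frac{p{\left(12 - 62 \right)} + q{\left(120 \right)}}{35361 - 39434} = \frac{- \frac{12 - 62}{4} + \frac{-65 + 2 \cdot 120}{-113 + 120}}{35361 - 39434} = \frac{- \frac{12 - 62}{4} + \frac{-65 + 240}{7}}{-4073} = \left(\left(- \frac{1}{4}\right) \left(-50\right) + \frac{1}{7} \cdot 175\right) \left(- \frac{1}{4073}\right) = \left(\frac{25}{2} + 25\right) \left(- \frac{1}{4073}\right) = \frac{75}{2} \left(- \frac{1}{4073}\right) = - \frac{75}{8146}$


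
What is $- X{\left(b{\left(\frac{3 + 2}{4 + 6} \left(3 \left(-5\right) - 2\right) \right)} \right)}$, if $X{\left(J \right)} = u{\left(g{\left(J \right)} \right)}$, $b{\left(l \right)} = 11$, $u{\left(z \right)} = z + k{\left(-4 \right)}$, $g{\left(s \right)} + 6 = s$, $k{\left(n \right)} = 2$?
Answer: $-7$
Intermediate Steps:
$g{\left(s \right)} = -6 + s$
$u{\left(z \right)} = 2 + z$ ($u{\left(z \right)} = z + 2 = 2 + z$)
$X{\left(J \right)} = -4 + J$ ($X{\left(J \right)} = 2 + \left(-6 + J\right) = -4 + J$)
$- X{\left(b{\left(\frac{3 + 2}{4 + 6} \left(3 \left(-5\right) - 2\right) \right)} \right)} = - (-4 + 11) = \left(-1\right) 7 = -7$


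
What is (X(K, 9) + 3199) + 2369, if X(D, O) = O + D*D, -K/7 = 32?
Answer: 55753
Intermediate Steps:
K = -224 (K = -7*32 = -224)
X(D, O) = O + D²
(X(K, 9) + 3199) + 2369 = ((9 + (-224)²) + 3199) + 2369 = ((9 + 50176) + 3199) + 2369 = (50185 + 3199) + 2369 = 53384 + 2369 = 55753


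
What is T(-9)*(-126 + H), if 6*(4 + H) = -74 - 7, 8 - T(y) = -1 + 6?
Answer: -861/2 ≈ -430.50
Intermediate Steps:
T(y) = 3 (T(y) = 8 - (-1 + 6) = 8 - 1*5 = 8 - 5 = 3)
H = -35/2 (H = -4 + (-74 - 7)/6 = -4 + (1/6)*(-81) = -4 - 27/2 = -35/2 ≈ -17.500)
T(-9)*(-126 + H) = 3*(-126 - 35/2) = 3*(-287/2) = -861/2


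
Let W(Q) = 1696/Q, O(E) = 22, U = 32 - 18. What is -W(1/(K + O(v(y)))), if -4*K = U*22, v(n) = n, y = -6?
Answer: 93280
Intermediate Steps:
U = 14
K = -77 (K = -7*22/2 = -¼*308 = -77)
-W(1/(K + O(v(y)))) = -1696/(1/(-77 + 22)) = -1696/(1/(-55)) = -1696/(-1/55) = -1696*(-55) = -1*(-93280) = 93280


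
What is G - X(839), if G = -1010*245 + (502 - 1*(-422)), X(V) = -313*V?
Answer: 16081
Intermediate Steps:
G = -246526 (G = -247450 + (502 + 422) = -247450 + 924 = -246526)
G - X(839) = -246526 - (-313)*839 = -246526 - 1*(-262607) = -246526 + 262607 = 16081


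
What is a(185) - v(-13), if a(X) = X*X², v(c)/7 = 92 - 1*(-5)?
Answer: 6330946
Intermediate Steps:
v(c) = 679 (v(c) = 7*(92 - 1*(-5)) = 7*(92 + 5) = 7*97 = 679)
a(X) = X³
a(185) - v(-13) = 185³ - 1*679 = 6331625 - 679 = 6330946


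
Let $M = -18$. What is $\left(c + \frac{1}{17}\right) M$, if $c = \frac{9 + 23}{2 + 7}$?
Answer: $- \frac{1106}{17} \approx -65.059$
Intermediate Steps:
$c = \frac{32}{9} \approx 3.5556$
$\left(c + \frac{1}{17}\right) M = \left(\frac{32}{9} + \frac{1}{17}\right) \left(-18\right) = \frac{553}{153} \left(-18\right) = - \frac{1106}{17}$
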